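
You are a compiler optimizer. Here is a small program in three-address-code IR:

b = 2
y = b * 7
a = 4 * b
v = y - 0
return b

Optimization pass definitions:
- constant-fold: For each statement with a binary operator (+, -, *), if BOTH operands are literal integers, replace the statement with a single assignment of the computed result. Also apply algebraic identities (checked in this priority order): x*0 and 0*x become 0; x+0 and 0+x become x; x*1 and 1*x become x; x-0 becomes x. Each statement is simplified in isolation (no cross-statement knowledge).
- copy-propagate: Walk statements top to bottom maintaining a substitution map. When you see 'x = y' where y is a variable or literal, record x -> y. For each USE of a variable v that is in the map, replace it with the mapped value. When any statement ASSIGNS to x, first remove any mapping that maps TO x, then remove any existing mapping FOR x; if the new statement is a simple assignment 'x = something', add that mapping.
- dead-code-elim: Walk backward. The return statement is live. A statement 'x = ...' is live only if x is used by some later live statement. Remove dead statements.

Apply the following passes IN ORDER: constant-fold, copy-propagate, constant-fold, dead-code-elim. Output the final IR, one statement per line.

Initial IR:
  b = 2
  y = b * 7
  a = 4 * b
  v = y - 0
  return b
After constant-fold (5 stmts):
  b = 2
  y = b * 7
  a = 4 * b
  v = y
  return b
After copy-propagate (5 stmts):
  b = 2
  y = 2 * 7
  a = 4 * 2
  v = y
  return 2
After constant-fold (5 stmts):
  b = 2
  y = 14
  a = 8
  v = y
  return 2
After dead-code-elim (1 stmts):
  return 2

Answer: return 2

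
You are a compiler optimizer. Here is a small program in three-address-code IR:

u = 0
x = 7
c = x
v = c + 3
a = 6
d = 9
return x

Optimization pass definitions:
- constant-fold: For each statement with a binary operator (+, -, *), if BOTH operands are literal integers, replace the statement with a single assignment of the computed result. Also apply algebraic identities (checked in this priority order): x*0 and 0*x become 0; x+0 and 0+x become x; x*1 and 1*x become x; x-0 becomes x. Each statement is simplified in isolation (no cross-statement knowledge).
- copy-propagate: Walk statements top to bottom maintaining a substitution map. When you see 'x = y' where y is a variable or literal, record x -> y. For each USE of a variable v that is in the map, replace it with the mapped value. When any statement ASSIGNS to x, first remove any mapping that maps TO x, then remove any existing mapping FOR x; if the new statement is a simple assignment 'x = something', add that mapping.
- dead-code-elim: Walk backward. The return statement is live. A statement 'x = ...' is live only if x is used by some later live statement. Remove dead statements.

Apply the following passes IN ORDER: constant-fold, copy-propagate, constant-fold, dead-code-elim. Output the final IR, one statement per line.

Answer: return 7

Derivation:
Initial IR:
  u = 0
  x = 7
  c = x
  v = c + 3
  a = 6
  d = 9
  return x
After constant-fold (7 stmts):
  u = 0
  x = 7
  c = x
  v = c + 3
  a = 6
  d = 9
  return x
After copy-propagate (7 stmts):
  u = 0
  x = 7
  c = 7
  v = 7 + 3
  a = 6
  d = 9
  return 7
After constant-fold (7 stmts):
  u = 0
  x = 7
  c = 7
  v = 10
  a = 6
  d = 9
  return 7
After dead-code-elim (1 stmts):
  return 7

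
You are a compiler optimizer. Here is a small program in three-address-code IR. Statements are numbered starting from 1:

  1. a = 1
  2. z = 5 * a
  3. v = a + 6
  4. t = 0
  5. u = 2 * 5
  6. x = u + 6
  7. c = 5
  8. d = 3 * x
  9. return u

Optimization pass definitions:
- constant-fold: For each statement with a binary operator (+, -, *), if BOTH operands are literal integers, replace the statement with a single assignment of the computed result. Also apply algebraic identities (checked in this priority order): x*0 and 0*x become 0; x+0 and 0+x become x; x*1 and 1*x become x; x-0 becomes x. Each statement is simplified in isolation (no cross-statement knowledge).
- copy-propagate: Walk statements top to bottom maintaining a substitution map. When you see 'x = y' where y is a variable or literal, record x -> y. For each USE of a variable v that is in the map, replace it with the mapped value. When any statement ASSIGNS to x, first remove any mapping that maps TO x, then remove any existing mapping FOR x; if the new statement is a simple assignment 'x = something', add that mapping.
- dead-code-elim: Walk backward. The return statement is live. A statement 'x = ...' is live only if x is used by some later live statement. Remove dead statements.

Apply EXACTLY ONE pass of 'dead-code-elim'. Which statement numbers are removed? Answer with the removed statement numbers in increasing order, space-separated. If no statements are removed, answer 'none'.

Backward liveness scan:
Stmt 1 'a = 1': DEAD (a not in live set [])
Stmt 2 'z = 5 * a': DEAD (z not in live set [])
Stmt 3 'v = a + 6': DEAD (v not in live set [])
Stmt 4 't = 0': DEAD (t not in live set [])
Stmt 5 'u = 2 * 5': KEEP (u is live); live-in = []
Stmt 6 'x = u + 6': DEAD (x not in live set ['u'])
Stmt 7 'c = 5': DEAD (c not in live set ['u'])
Stmt 8 'd = 3 * x': DEAD (d not in live set ['u'])
Stmt 9 'return u': KEEP (return); live-in = ['u']
Removed statement numbers: [1, 2, 3, 4, 6, 7, 8]
Surviving IR:
  u = 2 * 5
  return u

Answer: 1 2 3 4 6 7 8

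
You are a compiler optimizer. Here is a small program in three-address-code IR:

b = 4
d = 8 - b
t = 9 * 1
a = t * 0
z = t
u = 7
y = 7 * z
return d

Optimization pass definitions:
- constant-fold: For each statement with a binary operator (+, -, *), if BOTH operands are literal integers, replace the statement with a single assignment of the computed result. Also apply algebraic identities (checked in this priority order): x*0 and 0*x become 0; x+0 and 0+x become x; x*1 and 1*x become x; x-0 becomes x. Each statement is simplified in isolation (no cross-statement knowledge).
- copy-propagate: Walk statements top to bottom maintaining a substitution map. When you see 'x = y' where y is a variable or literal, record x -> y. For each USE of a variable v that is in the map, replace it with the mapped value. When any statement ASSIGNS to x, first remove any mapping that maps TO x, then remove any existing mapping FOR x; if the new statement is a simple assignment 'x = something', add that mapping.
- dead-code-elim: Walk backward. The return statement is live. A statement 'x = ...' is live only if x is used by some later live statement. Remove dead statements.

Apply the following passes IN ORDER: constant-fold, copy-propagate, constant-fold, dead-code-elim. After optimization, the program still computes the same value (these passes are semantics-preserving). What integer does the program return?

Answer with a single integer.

Answer: 4

Derivation:
Initial IR:
  b = 4
  d = 8 - b
  t = 9 * 1
  a = t * 0
  z = t
  u = 7
  y = 7 * z
  return d
After constant-fold (8 stmts):
  b = 4
  d = 8 - b
  t = 9
  a = 0
  z = t
  u = 7
  y = 7 * z
  return d
After copy-propagate (8 stmts):
  b = 4
  d = 8 - 4
  t = 9
  a = 0
  z = 9
  u = 7
  y = 7 * 9
  return d
After constant-fold (8 stmts):
  b = 4
  d = 4
  t = 9
  a = 0
  z = 9
  u = 7
  y = 63
  return d
After dead-code-elim (2 stmts):
  d = 4
  return d
Evaluate:
  b = 4  =>  b = 4
  d = 8 - b  =>  d = 4
  t = 9 * 1  =>  t = 9
  a = t * 0  =>  a = 0
  z = t  =>  z = 9
  u = 7  =>  u = 7
  y = 7 * z  =>  y = 63
  return d = 4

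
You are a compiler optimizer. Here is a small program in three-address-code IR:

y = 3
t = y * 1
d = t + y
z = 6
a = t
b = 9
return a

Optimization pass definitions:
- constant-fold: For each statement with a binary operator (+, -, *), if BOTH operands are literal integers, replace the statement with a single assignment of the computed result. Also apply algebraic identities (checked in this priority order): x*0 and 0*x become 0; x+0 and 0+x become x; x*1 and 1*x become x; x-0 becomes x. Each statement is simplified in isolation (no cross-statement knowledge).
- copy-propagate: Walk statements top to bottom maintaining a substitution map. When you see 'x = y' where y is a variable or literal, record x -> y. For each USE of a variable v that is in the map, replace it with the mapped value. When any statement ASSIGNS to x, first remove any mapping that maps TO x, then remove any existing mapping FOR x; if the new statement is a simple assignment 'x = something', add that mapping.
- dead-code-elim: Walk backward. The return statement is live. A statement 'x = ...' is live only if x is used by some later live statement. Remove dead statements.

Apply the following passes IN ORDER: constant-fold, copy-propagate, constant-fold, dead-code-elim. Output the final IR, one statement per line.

Answer: return 3

Derivation:
Initial IR:
  y = 3
  t = y * 1
  d = t + y
  z = 6
  a = t
  b = 9
  return a
After constant-fold (7 stmts):
  y = 3
  t = y
  d = t + y
  z = 6
  a = t
  b = 9
  return a
After copy-propagate (7 stmts):
  y = 3
  t = 3
  d = 3 + 3
  z = 6
  a = 3
  b = 9
  return 3
After constant-fold (7 stmts):
  y = 3
  t = 3
  d = 6
  z = 6
  a = 3
  b = 9
  return 3
After dead-code-elim (1 stmts):
  return 3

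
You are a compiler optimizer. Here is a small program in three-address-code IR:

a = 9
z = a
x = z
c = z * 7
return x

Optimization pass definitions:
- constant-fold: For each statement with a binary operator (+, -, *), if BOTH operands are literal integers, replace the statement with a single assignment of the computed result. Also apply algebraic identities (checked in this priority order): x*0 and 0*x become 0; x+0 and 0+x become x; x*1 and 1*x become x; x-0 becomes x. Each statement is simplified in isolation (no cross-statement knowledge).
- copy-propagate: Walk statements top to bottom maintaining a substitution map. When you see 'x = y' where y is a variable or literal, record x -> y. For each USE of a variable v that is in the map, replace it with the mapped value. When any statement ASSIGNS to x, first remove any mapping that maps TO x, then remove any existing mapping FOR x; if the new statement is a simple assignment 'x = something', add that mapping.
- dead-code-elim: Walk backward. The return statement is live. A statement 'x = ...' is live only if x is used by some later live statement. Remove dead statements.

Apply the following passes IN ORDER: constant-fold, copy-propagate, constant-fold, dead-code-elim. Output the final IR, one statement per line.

Initial IR:
  a = 9
  z = a
  x = z
  c = z * 7
  return x
After constant-fold (5 stmts):
  a = 9
  z = a
  x = z
  c = z * 7
  return x
After copy-propagate (5 stmts):
  a = 9
  z = 9
  x = 9
  c = 9 * 7
  return 9
After constant-fold (5 stmts):
  a = 9
  z = 9
  x = 9
  c = 63
  return 9
After dead-code-elim (1 stmts):
  return 9

Answer: return 9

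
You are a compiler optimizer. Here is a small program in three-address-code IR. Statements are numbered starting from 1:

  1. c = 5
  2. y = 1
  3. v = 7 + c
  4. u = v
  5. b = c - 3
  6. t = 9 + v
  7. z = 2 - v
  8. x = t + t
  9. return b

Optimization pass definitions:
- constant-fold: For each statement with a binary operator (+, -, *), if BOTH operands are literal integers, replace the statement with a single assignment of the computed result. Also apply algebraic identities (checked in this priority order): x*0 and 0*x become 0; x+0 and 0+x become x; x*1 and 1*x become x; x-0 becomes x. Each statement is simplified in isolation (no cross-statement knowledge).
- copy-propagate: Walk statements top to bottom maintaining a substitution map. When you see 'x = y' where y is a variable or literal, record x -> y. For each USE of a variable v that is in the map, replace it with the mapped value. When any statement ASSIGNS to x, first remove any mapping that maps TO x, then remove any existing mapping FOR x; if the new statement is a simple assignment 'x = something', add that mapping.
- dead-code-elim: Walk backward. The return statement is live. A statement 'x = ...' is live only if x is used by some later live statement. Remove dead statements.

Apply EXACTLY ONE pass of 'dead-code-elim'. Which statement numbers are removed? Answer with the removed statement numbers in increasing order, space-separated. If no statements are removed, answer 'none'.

Answer: 2 3 4 6 7 8

Derivation:
Backward liveness scan:
Stmt 1 'c = 5': KEEP (c is live); live-in = []
Stmt 2 'y = 1': DEAD (y not in live set ['c'])
Stmt 3 'v = 7 + c': DEAD (v not in live set ['c'])
Stmt 4 'u = v': DEAD (u not in live set ['c'])
Stmt 5 'b = c - 3': KEEP (b is live); live-in = ['c']
Stmt 6 't = 9 + v': DEAD (t not in live set ['b'])
Stmt 7 'z = 2 - v': DEAD (z not in live set ['b'])
Stmt 8 'x = t + t': DEAD (x not in live set ['b'])
Stmt 9 'return b': KEEP (return); live-in = ['b']
Removed statement numbers: [2, 3, 4, 6, 7, 8]
Surviving IR:
  c = 5
  b = c - 3
  return b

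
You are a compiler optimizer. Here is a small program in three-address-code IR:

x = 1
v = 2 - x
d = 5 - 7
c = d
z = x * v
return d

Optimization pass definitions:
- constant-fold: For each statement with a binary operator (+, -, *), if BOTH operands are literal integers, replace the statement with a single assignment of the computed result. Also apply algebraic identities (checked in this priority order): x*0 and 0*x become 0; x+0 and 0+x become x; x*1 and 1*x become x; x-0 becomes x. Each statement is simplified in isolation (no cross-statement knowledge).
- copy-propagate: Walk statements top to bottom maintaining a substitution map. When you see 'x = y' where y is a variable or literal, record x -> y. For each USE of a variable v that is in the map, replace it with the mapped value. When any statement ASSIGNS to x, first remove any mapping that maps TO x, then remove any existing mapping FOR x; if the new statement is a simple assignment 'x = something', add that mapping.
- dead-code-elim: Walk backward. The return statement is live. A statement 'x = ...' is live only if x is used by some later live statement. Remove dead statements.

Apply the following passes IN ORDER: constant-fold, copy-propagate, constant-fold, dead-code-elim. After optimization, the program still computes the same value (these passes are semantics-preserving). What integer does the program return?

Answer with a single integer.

Initial IR:
  x = 1
  v = 2 - x
  d = 5 - 7
  c = d
  z = x * v
  return d
After constant-fold (6 stmts):
  x = 1
  v = 2 - x
  d = -2
  c = d
  z = x * v
  return d
After copy-propagate (6 stmts):
  x = 1
  v = 2 - 1
  d = -2
  c = -2
  z = 1 * v
  return -2
After constant-fold (6 stmts):
  x = 1
  v = 1
  d = -2
  c = -2
  z = v
  return -2
After dead-code-elim (1 stmts):
  return -2
Evaluate:
  x = 1  =>  x = 1
  v = 2 - x  =>  v = 1
  d = 5 - 7  =>  d = -2
  c = d  =>  c = -2
  z = x * v  =>  z = 1
  return d = -2

Answer: -2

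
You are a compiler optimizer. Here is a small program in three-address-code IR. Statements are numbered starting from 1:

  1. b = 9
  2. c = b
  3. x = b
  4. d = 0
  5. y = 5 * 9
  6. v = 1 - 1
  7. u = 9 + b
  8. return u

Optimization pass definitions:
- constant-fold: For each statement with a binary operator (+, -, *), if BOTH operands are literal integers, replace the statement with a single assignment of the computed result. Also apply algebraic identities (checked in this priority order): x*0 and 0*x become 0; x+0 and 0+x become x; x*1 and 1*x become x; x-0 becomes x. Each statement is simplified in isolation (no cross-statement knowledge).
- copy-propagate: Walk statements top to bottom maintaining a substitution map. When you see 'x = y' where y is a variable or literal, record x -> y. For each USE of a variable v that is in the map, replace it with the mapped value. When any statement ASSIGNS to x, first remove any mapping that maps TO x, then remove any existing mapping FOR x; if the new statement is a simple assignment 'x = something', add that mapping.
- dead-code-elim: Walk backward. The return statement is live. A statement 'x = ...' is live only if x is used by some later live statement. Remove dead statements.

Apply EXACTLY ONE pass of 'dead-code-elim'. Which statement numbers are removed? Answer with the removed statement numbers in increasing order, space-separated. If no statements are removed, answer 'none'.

Answer: 2 3 4 5 6

Derivation:
Backward liveness scan:
Stmt 1 'b = 9': KEEP (b is live); live-in = []
Stmt 2 'c = b': DEAD (c not in live set ['b'])
Stmt 3 'x = b': DEAD (x not in live set ['b'])
Stmt 4 'd = 0': DEAD (d not in live set ['b'])
Stmt 5 'y = 5 * 9': DEAD (y not in live set ['b'])
Stmt 6 'v = 1 - 1': DEAD (v not in live set ['b'])
Stmt 7 'u = 9 + b': KEEP (u is live); live-in = ['b']
Stmt 8 'return u': KEEP (return); live-in = ['u']
Removed statement numbers: [2, 3, 4, 5, 6]
Surviving IR:
  b = 9
  u = 9 + b
  return u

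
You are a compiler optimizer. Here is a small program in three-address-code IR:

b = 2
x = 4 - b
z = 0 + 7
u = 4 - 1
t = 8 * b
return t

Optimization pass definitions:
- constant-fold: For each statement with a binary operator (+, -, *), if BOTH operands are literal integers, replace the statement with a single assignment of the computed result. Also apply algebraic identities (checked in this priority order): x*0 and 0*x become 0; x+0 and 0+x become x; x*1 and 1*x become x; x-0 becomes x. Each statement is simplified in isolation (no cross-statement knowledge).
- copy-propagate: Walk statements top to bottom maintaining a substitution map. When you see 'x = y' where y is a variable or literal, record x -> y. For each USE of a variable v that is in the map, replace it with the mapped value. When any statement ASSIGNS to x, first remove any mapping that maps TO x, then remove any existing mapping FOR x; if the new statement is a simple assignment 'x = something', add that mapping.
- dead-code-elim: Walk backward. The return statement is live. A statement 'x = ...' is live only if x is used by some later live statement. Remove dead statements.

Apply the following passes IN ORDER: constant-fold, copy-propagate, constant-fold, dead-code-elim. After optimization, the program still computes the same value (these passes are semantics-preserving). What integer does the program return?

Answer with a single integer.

Initial IR:
  b = 2
  x = 4 - b
  z = 0 + 7
  u = 4 - 1
  t = 8 * b
  return t
After constant-fold (6 stmts):
  b = 2
  x = 4 - b
  z = 7
  u = 3
  t = 8 * b
  return t
After copy-propagate (6 stmts):
  b = 2
  x = 4 - 2
  z = 7
  u = 3
  t = 8 * 2
  return t
After constant-fold (6 stmts):
  b = 2
  x = 2
  z = 7
  u = 3
  t = 16
  return t
After dead-code-elim (2 stmts):
  t = 16
  return t
Evaluate:
  b = 2  =>  b = 2
  x = 4 - b  =>  x = 2
  z = 0 + 7  =>  z = 7
  u = 4 - 1  =>  u = 3
  t = 8 * b  =>  t = 16
  return t = 16

Answer: 16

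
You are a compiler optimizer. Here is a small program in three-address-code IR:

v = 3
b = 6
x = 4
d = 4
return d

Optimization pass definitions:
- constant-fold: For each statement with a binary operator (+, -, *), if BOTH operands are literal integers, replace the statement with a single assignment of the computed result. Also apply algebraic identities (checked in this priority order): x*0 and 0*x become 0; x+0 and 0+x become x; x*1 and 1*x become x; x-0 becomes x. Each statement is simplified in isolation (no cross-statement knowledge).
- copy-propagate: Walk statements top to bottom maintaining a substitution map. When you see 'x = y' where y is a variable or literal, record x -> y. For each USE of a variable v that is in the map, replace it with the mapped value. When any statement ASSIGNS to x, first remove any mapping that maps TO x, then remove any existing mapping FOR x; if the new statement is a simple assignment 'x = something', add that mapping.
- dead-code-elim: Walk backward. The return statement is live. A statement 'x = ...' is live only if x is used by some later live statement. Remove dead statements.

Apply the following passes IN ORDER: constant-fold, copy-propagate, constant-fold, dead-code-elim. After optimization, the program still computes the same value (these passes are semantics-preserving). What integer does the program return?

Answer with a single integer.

Initial IR:
  v = 3
  b = 6
  x = 4
  d = 4
  return d
After constant-fold (5 stmts):
  v = 3
  b = 6
  x = 4
  d = 4
  return d
After copy-propagate (5 stmts):
  v = 3
  b = 6
  x = 4
  d = 4
  return 4
After constant-fold (5 stmts):
  v = 3
  b = 6
  x = 4
  d = 4
  return 4
After dead-code-elim (1 stmts):
  return 4
Evaluate:
  v = 3  =>  v = 3
  b = 6  =>  b = 6
  x = 4  =>  x = 4
  d = 4  =>  d = 4
  return d = 4

Answer: 4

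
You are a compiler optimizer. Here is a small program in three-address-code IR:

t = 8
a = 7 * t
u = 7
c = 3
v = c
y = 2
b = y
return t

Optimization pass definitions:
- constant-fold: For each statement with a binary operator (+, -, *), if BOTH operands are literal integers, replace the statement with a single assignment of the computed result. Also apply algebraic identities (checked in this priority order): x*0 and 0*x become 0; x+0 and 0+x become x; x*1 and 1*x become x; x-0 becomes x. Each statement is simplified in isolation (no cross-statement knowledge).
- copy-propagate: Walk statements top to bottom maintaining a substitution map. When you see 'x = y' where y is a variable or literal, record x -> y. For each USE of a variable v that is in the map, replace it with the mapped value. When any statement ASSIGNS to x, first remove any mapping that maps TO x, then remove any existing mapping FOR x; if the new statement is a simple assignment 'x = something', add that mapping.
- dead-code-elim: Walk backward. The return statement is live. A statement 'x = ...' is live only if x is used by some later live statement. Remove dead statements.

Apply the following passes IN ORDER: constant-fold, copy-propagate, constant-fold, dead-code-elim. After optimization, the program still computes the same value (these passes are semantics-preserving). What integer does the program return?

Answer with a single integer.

Initial IR:
  t = 8
  a = 7 * t
  u = 7
  c = 3
  v = c
  y = 2
  b = y
  return t
After constant-fold (8 stmts):
  t = 8
  a = 7 * t
  u = 7
  c = 3
  v = c
  y = 2
  b = y
  return t
After copy-propagate (8 stmts):
  t = 8
  a = 7 * 8
  u = 7
  c = 3
  v = 3
  y = 2
  b = 2
  return 8
After constant-fold (8 stmts):
  t = 8
  a = 56
  u = 7
  c = 3
  v = 3
  y = 2
  b = 2
  return 8
After dead-code-elim (1 stmts):
  return 8
Evaluate:
  t = 8  =>  t = 8
  a = 7 * t  =>  a = 56
  u = 7  =>  u = 7
  c = 3  =>  c = 3
  v = c  =>  v = 3
  y = 2  =>  y = 2
  b = y  =>  b = 2
  return t = 8

Answer: 8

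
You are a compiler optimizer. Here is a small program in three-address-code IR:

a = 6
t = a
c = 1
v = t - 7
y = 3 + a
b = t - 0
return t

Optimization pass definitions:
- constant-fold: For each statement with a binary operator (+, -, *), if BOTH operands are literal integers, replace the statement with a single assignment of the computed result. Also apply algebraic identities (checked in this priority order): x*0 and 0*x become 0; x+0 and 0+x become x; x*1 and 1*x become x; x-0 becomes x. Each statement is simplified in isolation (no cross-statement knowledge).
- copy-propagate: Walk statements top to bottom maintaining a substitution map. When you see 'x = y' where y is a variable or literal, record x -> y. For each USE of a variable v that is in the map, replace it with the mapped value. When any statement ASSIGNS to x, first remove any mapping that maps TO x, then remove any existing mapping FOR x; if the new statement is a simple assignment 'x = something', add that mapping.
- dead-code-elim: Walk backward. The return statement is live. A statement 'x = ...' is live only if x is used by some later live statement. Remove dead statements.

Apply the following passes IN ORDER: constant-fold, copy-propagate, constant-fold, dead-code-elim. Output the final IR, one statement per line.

Answer: return 6

Derivation:
Initial IR:
  a = 6
  t = a
  c = 1
  v = t - 7
  y = 3 + a
  b = t - 0
  return t
After constant-fold (7 stmts):
  a = 6
  t = a
  c = 1
  v = t - 7
  y = 3 + a
  b = t
  return t
After copy-propagate (7 stmts):
  a = 6
  t = 6
  c = 1
  v = 6 - 7
  y = 3 + 6
  b = 6
  return 6
After constant-fold (7 stmts):
  a = 6
  t = 6
  c = 1
  v = -1
  y = 9
  b = 6
  return 6
After dead-code-elim (1 stmts):
  return 6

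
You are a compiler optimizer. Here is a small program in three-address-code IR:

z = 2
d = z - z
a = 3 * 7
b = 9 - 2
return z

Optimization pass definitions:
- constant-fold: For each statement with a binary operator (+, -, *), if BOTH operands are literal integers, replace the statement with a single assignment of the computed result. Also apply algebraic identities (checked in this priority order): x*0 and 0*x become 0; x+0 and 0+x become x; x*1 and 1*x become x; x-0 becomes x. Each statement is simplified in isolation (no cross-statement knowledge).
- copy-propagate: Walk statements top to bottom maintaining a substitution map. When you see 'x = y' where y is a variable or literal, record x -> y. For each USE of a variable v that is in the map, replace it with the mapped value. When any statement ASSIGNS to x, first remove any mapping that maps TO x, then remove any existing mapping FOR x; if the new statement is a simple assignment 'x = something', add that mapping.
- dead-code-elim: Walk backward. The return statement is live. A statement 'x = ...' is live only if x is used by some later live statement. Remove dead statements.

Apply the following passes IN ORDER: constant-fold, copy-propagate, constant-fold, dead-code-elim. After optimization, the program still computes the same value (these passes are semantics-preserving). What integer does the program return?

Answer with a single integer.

Answer: 2

Derivation:
Initial IR:
  z = 2
  d = z - z
  a = 3 * 7
  b = 9 - 2
  return z
After constant-fold (5 stmts):
  z = 2
  d = z - z
  a = 21
  b = 7
  return z
After copy-propagate (5 stmts):
  z = 2
  d = 2 - 2
  a = 21
  b = 7
  return 2
After constant-fold (5 stmts):
  z = 2
  d = 0
  a = 21
  b = 7
  return 2
After dead-code-elim (1 stmts):
  return 2
Evaluate:
  z = 2  =>  z = 2
  d = z - z  =>  d = 0
  a = 3 * 7  =>  a = 21
  b = 9 - 2  =>  b = 7
  return z = 2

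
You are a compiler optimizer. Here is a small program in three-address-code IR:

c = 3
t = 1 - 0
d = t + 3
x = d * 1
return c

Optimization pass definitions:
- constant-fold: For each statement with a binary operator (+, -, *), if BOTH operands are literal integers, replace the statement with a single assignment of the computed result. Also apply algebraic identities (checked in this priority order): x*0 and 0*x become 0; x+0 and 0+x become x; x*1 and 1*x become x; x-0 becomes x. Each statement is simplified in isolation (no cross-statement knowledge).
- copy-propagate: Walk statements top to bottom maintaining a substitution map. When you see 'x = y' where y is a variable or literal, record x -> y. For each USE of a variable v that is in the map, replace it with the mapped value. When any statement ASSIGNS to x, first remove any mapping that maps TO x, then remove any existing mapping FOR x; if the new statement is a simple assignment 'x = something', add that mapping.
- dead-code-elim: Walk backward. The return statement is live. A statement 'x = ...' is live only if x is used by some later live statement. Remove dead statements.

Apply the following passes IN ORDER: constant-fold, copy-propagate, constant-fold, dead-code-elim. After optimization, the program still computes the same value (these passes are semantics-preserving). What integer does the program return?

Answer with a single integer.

Answer: 3

Derivation:
Initial IR:
  c = 3
  t = 1 - 0
  d = t + 3
  x = d * 1
  return c
After constant-fold (5 stmts):
  c = 3
  t = 1
  d = t + 3
  x = d
  return c
After copy-propagate (5 stmts):
  c = 3
  t = 1
  d = 1 + 3
  x = d
  return 3
After constant-fold (5 stmts):
  c = 3
  t = 1
  d = 4
  x = d
  return 3
After dead-code-elim (1 stmts):
  return 3
Evaluate:
  c = 3  =>  c = 3
  t = 1 - 0  =>  t = 1
  d = t + 3  =>  d = 4
  x = d * 1  =>  x = 4
  return c = 3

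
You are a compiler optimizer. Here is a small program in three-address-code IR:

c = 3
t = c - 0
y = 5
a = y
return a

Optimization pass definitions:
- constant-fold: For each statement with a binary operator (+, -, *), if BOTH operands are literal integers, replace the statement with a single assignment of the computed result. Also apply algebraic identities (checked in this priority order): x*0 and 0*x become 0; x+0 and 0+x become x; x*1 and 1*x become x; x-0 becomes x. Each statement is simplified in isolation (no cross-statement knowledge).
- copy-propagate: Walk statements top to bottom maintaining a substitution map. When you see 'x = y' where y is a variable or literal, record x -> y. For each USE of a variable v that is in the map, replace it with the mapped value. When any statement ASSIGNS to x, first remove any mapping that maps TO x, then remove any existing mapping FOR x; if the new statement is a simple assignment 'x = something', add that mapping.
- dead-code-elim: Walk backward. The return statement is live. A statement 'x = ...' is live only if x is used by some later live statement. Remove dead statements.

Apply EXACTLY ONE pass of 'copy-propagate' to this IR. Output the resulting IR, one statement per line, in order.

Answer: c = 3
t = 3 - 0
y = 5
a = 5
return 5

Derivation:
Applying copy-propagate statement-by-statement:
  [1] c = 3  (unchanged)
  [2] t = c - 0  -> t = 3 - 0
  [3] y = 5  (unchanged)
  [4] a = y  -> a = 5
  [5] return a  -> return 5
Result (5 stmts):
  c = 3
  t = 3 - 0
  y = 5
  a = 5
  return 5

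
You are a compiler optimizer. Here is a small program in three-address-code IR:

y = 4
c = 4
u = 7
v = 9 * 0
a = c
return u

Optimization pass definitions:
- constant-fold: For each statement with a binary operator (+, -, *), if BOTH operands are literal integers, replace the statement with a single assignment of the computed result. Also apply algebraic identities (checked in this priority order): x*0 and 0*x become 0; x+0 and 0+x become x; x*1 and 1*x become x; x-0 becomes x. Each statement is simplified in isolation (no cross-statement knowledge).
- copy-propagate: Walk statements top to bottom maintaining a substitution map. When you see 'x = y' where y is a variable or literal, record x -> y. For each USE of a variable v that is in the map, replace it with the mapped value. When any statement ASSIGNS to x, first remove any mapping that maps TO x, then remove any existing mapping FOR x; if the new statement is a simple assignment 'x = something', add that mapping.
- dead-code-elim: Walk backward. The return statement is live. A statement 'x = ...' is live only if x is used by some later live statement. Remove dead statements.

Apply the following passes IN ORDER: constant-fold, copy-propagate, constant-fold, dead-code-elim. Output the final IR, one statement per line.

Answer: return 7

Derivation:
Initial IR:
  y = 4
  c = 4
  u = 7
  v = 9 * 0
  a = c
  return u
After constant-fold (6 stmts):
  y = 4
  c = 4
  u = 7
  v = 0
  a = c
  return u
After copy-propagate (6 stmts):
  y = 4
  c = 4
  u = 7
  v = 0
  a = 4
  return 7
After constant-fold (6 stmts):
  y = 4
  c = 4
  u = 7
  v = 0
  a = 4
  return 7
After dead-code-elim (1 stmts):
  return 7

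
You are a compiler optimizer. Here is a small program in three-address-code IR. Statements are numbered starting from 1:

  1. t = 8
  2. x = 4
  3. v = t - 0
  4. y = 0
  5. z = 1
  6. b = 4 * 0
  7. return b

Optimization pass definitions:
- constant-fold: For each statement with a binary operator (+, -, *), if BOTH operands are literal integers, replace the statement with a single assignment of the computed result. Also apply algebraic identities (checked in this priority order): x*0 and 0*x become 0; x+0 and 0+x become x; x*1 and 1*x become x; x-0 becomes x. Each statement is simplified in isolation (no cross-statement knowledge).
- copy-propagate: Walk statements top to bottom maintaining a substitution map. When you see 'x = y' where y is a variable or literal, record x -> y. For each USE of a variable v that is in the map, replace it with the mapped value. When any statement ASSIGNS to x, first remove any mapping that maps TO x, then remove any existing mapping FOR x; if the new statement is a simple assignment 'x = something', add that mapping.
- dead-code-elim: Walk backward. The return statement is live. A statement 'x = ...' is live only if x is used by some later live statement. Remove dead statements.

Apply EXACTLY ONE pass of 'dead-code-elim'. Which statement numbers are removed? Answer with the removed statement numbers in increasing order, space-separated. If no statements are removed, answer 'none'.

Answer: 1 2 3 4 5

Derivation:
Backward liveness scan:
Stmt 1 't = 8': DEAD (t not in live set [])
Stmt 2 'x = 4': DEAD (x not in live set [])
Stmt 3 'v = t - 0': DEAD (v not in live set [])
Stmt 4 'y = 0': DEAD (y not in live set [])
Stmt 5 'z = 1': DEAD (z not in live set [])
Stmt 6 'b = 4 * 0': KEEP (b is live); live-in = []
Stmt 7 'return b': KEEP (return); live-in = ['b']
Removed statement numbers: [1, 2, 3, 4, 5]
Surviving IR:
  b = 4 * 0
  return b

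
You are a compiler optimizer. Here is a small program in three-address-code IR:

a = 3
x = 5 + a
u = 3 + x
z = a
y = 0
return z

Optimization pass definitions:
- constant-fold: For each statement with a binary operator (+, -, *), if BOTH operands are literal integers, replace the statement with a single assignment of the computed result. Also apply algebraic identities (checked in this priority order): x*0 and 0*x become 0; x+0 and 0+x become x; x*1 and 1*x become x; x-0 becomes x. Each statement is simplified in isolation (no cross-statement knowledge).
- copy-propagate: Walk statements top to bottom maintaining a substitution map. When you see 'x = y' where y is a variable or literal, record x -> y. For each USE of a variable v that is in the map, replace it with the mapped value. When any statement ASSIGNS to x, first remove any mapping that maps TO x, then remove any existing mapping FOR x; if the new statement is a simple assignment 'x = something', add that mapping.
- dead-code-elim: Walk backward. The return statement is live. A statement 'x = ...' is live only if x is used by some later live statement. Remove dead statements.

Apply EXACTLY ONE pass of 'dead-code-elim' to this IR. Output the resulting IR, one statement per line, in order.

Applying dead-code-elim statement-by-statement:
  [6] return z  -> KEEP (return); live=['z']
  [5] y = 0  -> DEAD (y not live)
  [4] z = a  -> KEEP; live=['a']
  [3] u = 3 + x  -> DEAD (u not live)
  [2] x = 5 + a  -> DEAD (x not live)
  [1] a = 3  -> KEEP; live=[]
Result (3 stmts):
  a = 3
  z = a
  return z

Answer: a = 3
z = a
return z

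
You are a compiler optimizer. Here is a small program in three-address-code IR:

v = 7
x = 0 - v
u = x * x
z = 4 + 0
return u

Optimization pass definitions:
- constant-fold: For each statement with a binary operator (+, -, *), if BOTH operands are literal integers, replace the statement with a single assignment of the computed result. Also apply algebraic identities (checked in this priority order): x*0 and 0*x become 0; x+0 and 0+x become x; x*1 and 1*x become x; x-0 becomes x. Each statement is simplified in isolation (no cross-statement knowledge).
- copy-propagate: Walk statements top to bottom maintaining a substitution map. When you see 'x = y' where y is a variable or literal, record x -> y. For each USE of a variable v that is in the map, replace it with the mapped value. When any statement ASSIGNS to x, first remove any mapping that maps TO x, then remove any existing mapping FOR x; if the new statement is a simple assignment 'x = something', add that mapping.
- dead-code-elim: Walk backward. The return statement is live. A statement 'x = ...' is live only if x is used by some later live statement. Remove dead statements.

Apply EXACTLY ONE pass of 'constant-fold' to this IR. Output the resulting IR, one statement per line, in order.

Answer: v = 7
x = 0 - v
u = x * x
z = 4
return u

Derivation:
Applying constant-fold statement-by-statement:
  [1] v = 7  (unchanged)
  [2] x = 0 - v  (unchanged)
  [3] u = x * x  (unchanged)
  [4] z = 4 + 0  -> z = 4
  [5] return u  (unchanged)
Result (5 stmts):
  v = 7
  x = 0 - v
  u = x * x
  z = 4
  return u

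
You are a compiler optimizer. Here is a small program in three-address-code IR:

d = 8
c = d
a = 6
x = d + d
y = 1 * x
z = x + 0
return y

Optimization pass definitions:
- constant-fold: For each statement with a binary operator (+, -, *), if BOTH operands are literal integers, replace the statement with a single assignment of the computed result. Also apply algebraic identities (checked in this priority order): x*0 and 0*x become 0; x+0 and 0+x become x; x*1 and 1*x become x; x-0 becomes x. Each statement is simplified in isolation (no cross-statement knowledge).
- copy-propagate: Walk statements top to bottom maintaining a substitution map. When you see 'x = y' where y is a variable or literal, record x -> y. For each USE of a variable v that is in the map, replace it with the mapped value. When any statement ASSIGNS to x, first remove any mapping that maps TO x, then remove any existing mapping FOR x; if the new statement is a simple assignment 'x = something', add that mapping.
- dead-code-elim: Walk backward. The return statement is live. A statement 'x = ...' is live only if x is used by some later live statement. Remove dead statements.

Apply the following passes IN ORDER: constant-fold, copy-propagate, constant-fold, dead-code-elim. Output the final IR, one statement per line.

Answer: x = 16
return x

Derivation:
Initial IR:
  d = 8
  c = d
  a = 6
  x = d + d
  y = 1 * x
  z = x + 0
  return y
After constant-fold (7 stmts):
  d = 8
  c = d
  a = 6
  x = d + d
  y = x
  z = x
  return y
After copy-propagate (7 stmts):
  d = 8
  c = 8
  a = 6
  x = 8 + 8
  y = x
  z = x
  return x
After constant-fold (7 stmts):
  d = 8
  c = 8
  a = 6
  x = 16
  y = x
  z = x
  return x
After dead-code-elim (2 stmts):
  x = 16
  return x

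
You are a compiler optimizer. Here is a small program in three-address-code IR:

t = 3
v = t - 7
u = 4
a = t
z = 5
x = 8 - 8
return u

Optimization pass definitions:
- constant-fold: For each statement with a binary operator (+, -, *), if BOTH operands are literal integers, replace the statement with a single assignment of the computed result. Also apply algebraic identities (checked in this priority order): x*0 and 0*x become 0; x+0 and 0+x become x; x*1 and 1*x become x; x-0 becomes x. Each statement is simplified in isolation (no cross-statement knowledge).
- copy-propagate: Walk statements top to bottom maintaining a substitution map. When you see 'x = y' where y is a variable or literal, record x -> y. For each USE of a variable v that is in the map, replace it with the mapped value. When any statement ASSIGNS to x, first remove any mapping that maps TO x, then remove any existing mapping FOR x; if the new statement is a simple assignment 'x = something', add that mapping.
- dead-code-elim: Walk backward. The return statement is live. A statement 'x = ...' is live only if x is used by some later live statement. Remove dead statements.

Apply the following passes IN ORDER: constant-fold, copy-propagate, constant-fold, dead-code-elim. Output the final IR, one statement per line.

Answer: return 4

Derivation:
Initial IR:
  t = 3
  v = t - 7
  u = 4
  a = t
  z = 5
  x = 8 - 8
  return u
After constant-fold (7 stmts):
  t = 3
  v = t - 7
  u = 4
  a = t
  z = 5
  x = 0
  return u
After copy-propagate (7 stmts):
  t = 3
  v = 3 - 7
  u = 4
  a = 3
  z = 5
  x = 0
  return 4
After constant-fold (7 stmts):
  t = 3
  v = -4
  u = 4
  a = 3
  z = 5
  x = 0
  return 4
After dead-code-elim (1 stmts):
  return 4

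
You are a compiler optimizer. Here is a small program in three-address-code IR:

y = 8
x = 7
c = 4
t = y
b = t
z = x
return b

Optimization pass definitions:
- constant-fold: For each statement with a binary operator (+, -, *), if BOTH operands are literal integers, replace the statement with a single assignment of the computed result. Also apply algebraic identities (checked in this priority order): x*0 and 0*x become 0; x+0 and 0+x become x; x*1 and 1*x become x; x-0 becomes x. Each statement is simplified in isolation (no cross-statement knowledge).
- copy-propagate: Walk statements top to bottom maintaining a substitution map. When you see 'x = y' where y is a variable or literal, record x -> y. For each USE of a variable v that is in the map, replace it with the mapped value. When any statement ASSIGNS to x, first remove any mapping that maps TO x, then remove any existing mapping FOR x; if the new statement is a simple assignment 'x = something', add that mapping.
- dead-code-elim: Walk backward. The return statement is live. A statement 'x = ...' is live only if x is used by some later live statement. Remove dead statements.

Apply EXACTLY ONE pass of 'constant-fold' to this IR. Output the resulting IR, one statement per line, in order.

Applying constant-fold statement-by-statement:
  [1] y = 8  (unchanged)
  [2] x = 7  (unchanged)
  [3] c = 4  (unchanged)
  [4] t = y  (unchanged)
  [5] b = t  (unchanged)
  [6] z = x  (unchanged)
  [7] return b  (unchanged)
Result (7 stmts):
  y = 8
  x = 7
  c = 4
  t = y
  b = t
  z = x
  return b

Answer: y = 8
x = 7
c = 4
t = y
b = t
z = x
return b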